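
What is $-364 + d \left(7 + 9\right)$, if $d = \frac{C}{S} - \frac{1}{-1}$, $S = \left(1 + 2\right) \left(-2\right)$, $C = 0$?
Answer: $-348$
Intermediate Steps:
$S = -6$ ($S = 3 \left(-2\right) = -6$)
$d = 1$ ($d = \frac{0}{-6} - \frac{1}{-1} = 0 \left(- \frac{1}{6}\right) - -1 = 0 + 1 = 1$)
$-364 + d \left(7 + 9\right) = -364 + 1 \left(7 + 9\right) = -364 + 1 \cdot 16 = -364 + 16 = -348$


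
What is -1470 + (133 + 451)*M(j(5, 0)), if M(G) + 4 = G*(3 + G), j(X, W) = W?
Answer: -3806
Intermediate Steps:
M(G) = -4 + G*(3 + G)
-1470 + (133 + 451)*M(j(5, 0)) = -1470 + (133 + 451)*(-4 + 0² + 3*0) = -1470 + 584*(-4 + 0 + 0) = -1470 + 584*(-4) = -1470 - 2336 = -3806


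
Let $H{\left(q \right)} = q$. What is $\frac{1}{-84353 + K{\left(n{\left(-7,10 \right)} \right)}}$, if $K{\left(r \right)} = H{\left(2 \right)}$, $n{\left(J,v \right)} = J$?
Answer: $- \frac{1}{84351} \approx -1.1855 \cdot 10^{-5}$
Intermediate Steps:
$K{\left(r \right)} = 2$
$\frac{1}{-84353 + K{\left(n{\left(-7,10 \right)} \right)}} = \frac{1}{-84353 + 2} = \frac{1}{-84351} = - \frac{1}{84351}$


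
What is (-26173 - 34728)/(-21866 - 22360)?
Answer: 60901/44226 ≈ 1.3770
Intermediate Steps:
(-26173 - 34728)/(-21866 - 22360) = -60901/(-44226) = -60901*(-1/44226) = 60901/44226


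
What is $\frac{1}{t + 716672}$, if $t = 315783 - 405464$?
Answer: $\frac{1}{626991} \approx 1.5949 \cdot 10^{-6}$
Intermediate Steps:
$t = -89681$
$\frac{1}{t + 716672} = \frac{1}{-89681 + 716672} = \frac{1}{626991}$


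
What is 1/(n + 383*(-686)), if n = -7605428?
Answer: -1/7868166 ≈ -1.2709e-7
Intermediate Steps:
1/(n + 383*(-686)) = 1/(-7605428 + 383*(-686)) = 1/(-7605428 - 262738) = 1/(-7868166) = -1/7868166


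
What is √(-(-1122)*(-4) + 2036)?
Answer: 2*I*√613 ≈ 49.518*I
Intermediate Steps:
√(-(-1122)*(-4) + 2036) = √(-374*12 + 2036) = √(-4488 + 2036) = √(-2452) = 2*I*√613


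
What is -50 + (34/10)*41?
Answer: 447/5 ≈ 89.400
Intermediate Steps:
-50 + (34/10)*41 = -50 + (34*(1/10))*41 = -50 + (17/5)*41 = -50 + 697/5 = 447/5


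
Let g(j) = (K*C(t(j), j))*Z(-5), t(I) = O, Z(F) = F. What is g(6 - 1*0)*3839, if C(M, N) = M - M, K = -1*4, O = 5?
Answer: 0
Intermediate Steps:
t(I) = 5
K = -4
C(M, N) = 0
g(j) = 0 (g(j) = -4*0*(-5) = 0*(-5) = 0)
g(6 - 1*0)*3839 = 0*3839 = 0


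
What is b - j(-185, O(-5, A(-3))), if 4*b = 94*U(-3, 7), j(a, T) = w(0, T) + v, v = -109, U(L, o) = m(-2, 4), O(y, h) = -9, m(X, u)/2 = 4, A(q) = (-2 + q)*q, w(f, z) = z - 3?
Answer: 309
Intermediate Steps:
w(f, z) = -3 + z
A(q) = q*(-2 + q)
m(X, u) = 8 (m(X, u) = 2*4 = 8)
U(L, o) = 8
j(a, T) = -112 + T (j(a, T) = (-3 + T) - 109 = -112 + T)
b = 188 (b = (94*8)/4 = (1/4)*752 = 188)
b - j(-185, O(-5, A(-3))) = 188 - (-112 - 9) = 188 - 1*(-121) = 188 + 121 = 309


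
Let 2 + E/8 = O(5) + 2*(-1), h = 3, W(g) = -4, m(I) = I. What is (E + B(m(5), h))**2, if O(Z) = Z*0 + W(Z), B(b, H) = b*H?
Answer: 2401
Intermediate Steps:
B(b, H) = H*b
O(Z) = -4 (O(Z) = Z*0 - 4 = 0 - 4 = -4)
E = -64 (E = -16 + 8*(-4 + 2*(-1)) = -16 + 8*(-4 - 2) = -16 + 8*(-6) = -16 - 48 = -64)
(E + B(m(5), h))**2 = (-64 + 3*5)**2 = (-64 + 15)**2 = (-49)**2 = 2401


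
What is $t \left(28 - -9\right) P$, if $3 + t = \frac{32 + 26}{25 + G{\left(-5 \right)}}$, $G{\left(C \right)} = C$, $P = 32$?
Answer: $- \frac{592}{5} \approx -118.4$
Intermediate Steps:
$t = - \frac{1}{10}$ ($t = -3 + \frac{32 + 26}{25 - 5} = -3 + \frac{58}{20} = -3 + 58 \cdot \frac{1}{20} = -3 + \frac{29}{10} = - \frac{1}{10} \approx -0.1$)
$t \left(28 - -9\right) P = - \frac{28 - -9}{10} \cdot 32 = - \frac{28 + 9}{10} \cdot 32 = \left(- \frac{1}{10}\right) 37 \cdot 32 = \left(- \frac{37}{10}\right) 32 = - \frac{592}{5}$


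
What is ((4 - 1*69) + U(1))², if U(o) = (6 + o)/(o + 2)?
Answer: 35344/9 ≈ 3927.1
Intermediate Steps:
U(o) = (6 + o)/(2 + o)
((4 - 1*69) + U(1))² = ((4 - 1*69) + (6 + 1)/(2 + 1))² = ((4 - 69) + 7/3)² = (-65 + (⅓)*7)² = (-65 + 7/3)² = (-188/3)² = 35344/9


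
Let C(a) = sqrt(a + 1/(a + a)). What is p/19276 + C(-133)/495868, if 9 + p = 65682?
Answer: 65673/19276 + 3*I*sqrt(1045646)/131900888 ≈ 3.407 + 2.3258e-5*I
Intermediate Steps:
p = 65673 (p = -9 + 65682 = 65673)
C(a) = sqrt(a + 1/(2*a))
p/19276 + C(-133)/495868 = 65673/19276 + (sqrt(2/(-133) + 4*(-133))/2)/495868 = 65673*(1/19276) + (sqrt(2*(-1/133) - 532)/2)*(1/495868) = 65673/19276 + (sqrt(-2/133 - 532)/2)*(1/495868) = 65673/19276 + (sqrt(-70758/133)/2)*(1/495868) = 65673/19276 + ((3*I*sqrt(1045646)/133)/2)*(1/495868) = 65673/19276 + (3*I*sqrt(1045646)/266)*(1/495868) = 65673/19276 + 3*I*sqrt(1045646)/131900888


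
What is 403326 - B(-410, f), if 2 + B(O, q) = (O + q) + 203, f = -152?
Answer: 403687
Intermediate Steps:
B(O, q) = 201 + O + q (B(O, q) = -2 + ((O + q) + 203) = -2 + (203 + O + q) = 201 + O + q)
403326 - B(-410, f) = 403326 - (201 - 410 - 152) = 403326 - 1*(-361) = 403326 + 361 = 403687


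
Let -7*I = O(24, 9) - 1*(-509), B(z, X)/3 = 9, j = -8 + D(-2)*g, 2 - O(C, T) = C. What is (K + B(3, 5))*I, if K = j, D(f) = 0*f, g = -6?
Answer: -9253/7 ≈ -1321.9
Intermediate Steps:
O(C, T) = 2 - C
D(f) = 0
j = -8 (j = -8 + 0*(-6) = -8 + 0 = -8)
B(z, X) = 27 (B(z, X) = 3*9 = 27)
K = -8
I = -487/7 (I = -((2 - 1*24) - 1*(-509))/7 = -((2 - 24) + 509)/7 = -(-22 + 509)/7 = -⅐*487 = -487/7 ≈ -69.571)
(K + B(3, 5))*I = (-8 + 27)*(-487/7) = 19*(-487/7) = -9253/7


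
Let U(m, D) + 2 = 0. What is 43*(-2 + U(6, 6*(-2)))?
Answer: -172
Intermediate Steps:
U(m, D) = -2 (U(m, D) = -2 + 0 = -2)
43*(-2 + U(6, 6*(-2))) = 43*(-2 - 2) = 43*(-4) = -172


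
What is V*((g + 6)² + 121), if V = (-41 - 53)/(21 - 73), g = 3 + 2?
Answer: 5687/13 ≈ 437.46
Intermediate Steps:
g = 5
V = 47/26 (V = -94/(-52) = -94*(-1/52) = 47/26 ≈ 1.8077)
V*((g + 6)² + 121) = 47*((5 + 6)² + 121)/26 = 47*(11² + 121)/26 = 47*(121 + 121)/26 = (47/26)*242 = 5687/13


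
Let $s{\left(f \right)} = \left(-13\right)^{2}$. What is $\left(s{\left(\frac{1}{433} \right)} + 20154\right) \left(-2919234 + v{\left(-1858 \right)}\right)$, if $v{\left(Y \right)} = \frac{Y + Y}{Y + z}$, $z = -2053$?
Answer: $- \frac{232030139067934}{3911} \approx -5.9328 \cdot 10^{10}$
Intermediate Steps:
$v{\left(Y \right)} = \frac{2 Y}{-2053 + Y}$ ($v{\left(Y \right)} = \frac{Y + Y}{Y - 2053} = \frac{2 Y}{-2053 + Y}$)
$s{\left(f \right)} = 169$
$\left(s{\left(\frac{1}{433} \right)} + 20154\right) \left(-2919234 + v{\left(-1858 \right)}\right) = \left(169 + 20154\right) \left(-2919234 + 2 \left(-1858\right) \frac{1}{-2053 - 1858}\right) = 20323 \left(-2919234 + 2 \left(-1858\right) \frac{1}{-3911}\right) = 20323 \left(-2919234 + 2 \left(-1858\right) \left(- \frac{1}{3911}\right)\right) = 20323 \left(-2919234 + \frac{3716}{3911}\right) = 20323 \left(- \frac{11417120458}{3911}\right) = - \frac{232030139067934}{3911}$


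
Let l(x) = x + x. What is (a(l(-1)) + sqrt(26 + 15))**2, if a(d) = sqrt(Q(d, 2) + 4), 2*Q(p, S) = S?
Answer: 46 + 2*sqrt(205) ≈ 74.636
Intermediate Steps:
l(x) = 2*x
Q(p, S) = S/2
a(d) = sqrt(5) (a(d) = sqrt((1/2)*2 + 4) = sqrt(1 + 4) = sqrt(5))
(a(l(-1)) + sqrt(26 + 15))**2 = (sqrt(5) + sqrt(26 + 15))**2 = (sqrt(5) + sqrt(41))**2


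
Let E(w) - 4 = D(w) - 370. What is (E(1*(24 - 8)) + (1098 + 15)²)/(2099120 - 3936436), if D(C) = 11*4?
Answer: -1238447/1837316 ≈ -0.67405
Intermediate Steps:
D(C) = 44
E(w) = -322 (E(w) = 4 + (44 - 370) = 4 - 326 = -322)
(E(1*(24 - 8)) + (1098 + 15)²)/(2099120 - 3936436) = (-322 + (1098 + 15)²)/(2099120 - 3936436) = (-322 + 1113²)/(-1837316) = (-322 + 1238769)*(-1/1837316) = 1238447*(-1/1837316) = -1238447/1837316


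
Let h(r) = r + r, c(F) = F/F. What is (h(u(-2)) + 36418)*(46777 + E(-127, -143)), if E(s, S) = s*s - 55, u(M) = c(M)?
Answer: 2289033420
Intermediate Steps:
c(F) = 1
u(M) = 1
h(r) = 2*r
E(s, S) = -55 + s² (E(s, S) = s² - 55 = -55 + s²)
(h(u(-2)) + 36418)*(46777 + E(-127, -143)) = (2*1 + 36418)*(46777 + (-55 + (-127)²)) = (2 + 36418)*(46777 + (-55 + 16129)) = 36420*(46777 + 16074) = 36420*62851 = 2289033420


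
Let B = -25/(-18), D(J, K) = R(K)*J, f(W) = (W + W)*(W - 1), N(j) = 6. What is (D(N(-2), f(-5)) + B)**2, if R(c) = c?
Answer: 42315025/324 ≈ 1.3060e+5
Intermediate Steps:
f(W) = 2*W*(-1 + W) (f(W) = (2*W)*(-1 + W) = 2*W*(-1 + W))
D(J, K) = J*K (D(J, K) = K*J = J*K)
B = 25/18 (B = -25*(-1/18) = 25/18 ≈ 1.3889)
(D(N(-2), f(-5)) + B)**2 = (6*(2*(-5)*(-1 - 5)) + 25/18)**2 = (6*(2*(-5)*(-6)) + 25/18)**2 = (6*60 + 25/18)**2 = (360 + 25/18)**2 = (6505/18)**2 = 42315025/324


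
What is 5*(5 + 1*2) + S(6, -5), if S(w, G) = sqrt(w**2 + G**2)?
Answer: 35 + sqrt(61) ≈ 42.810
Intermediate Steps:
S(w, G) = sqrt(G**2 + w**2)
5*(5 + 1*2) + S(6, -5) = 5*(5 + 1*2) + sqrt((-5)**2 + 6**2) = 5*(5 + 2) + sqrt(25 + 36) = 5*7 + sqrt(61) = 35 + sqrt(61)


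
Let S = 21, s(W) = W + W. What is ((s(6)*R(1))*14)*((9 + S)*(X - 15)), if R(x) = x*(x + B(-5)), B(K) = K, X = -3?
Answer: 362880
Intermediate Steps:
s(W) = 2*W
R(x) = x*(-5 + x) (R(x) = x*(x - 5) = x*(-5 + x))
((s(6)*R(1))*14)*((9 + S)*(X - 15)) = (((2*6)*(1*(-5 + 1)))*14)*((9 + 21)*(-3 - 15)) = ((12*(1*(-4)))*14)*(30*(-18)) = ((12*(-4))*14)*(-540) = -48*14*(-540) = -672*(-540) = 362880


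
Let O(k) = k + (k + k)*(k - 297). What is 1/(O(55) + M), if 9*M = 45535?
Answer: -9/193550 ≈ -4.6500e-5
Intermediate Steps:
O(k) = k + 2*k*(-297 + k) (O(k) = k + (2*k)*(-297 + k) = k + 2*k*(-297 + k))
M = 45535/9 (M = (⅑)*45535 = 45535/9 ≈ 5059.4)
1/(O(55) + M) = 1/(55*(-593 + 2*55) + 45535/9) = 1/(55*(-593 + 110) + 45535/9) = 1/(55*(-483) + 45535/9) = 1/(-26565 + 45535/9) = 1/(-193550/9) = -9/193550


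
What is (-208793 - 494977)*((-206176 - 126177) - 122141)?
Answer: 319859242380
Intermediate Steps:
(-208793 - 494977)*((-206176 - 126177) - 122141) = -703770*(-332353 - 122141) = -703770*(-454494) = 319859242380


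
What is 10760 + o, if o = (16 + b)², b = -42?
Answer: 11436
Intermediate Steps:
o = 676 (o = (16 - 42)² = (-26)² = 676)
10760 + o = 10760 + 676 = 11436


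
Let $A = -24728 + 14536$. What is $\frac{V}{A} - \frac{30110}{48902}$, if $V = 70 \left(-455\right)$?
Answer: $\frac{490835}{195608} \approx 2.5093$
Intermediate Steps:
$V = -31850$
$A = -10192$
$\frac{V}{A} - \frac{30110}{48902} = - \frac{31850}{-10192} - \frac{30110}{48902} = \left(-31850\right) \left(- \frac{1}{10192}\right) - \frac{15055}{24451} = \frac{25}{8} - \frac{15055}{24451} = \frac{490835}{195608}$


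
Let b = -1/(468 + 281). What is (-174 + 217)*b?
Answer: -43/749 ≈ -0.057410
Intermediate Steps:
b = -1/749 ≈ -0.0013351
(-174 + 217)*b = (-174 + 217)*(-1/749) = 43*(-1/749) = -43/749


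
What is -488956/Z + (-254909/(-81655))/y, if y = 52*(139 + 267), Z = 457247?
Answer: -120399266864091/112606895415560 ≈ -1.0692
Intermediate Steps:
y = 21112 (y = 52*406 = 21112)
-488956/Z + (-254909/(-81655))/y = -488956/457247 - 254909/(-81655)/21112 = -488956*1/457247 - 254909*(-1/81655)*(1/21112) = -488956/457247 + (254909/81655)*(1/21112) = -488956/457247 + 254909/1723900360 = -120399266864091/112606895415560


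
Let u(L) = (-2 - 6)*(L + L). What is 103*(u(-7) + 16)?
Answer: 13184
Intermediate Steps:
u(L) = -16*L
103*(u(-7) + 16) = 103*(-16*(-7) + 16) = 103*(112 + 16) = 103*128 = 13184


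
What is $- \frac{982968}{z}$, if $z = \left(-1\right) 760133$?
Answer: $\frac{982968}{760133} \approx 1.2932$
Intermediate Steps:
$z = -760133$
$- \frac{982968}{z} = - \frac{982968}{-760133} = \left(-982968\right) \left(- \frac{1}{760133}\right) = \frac{982968}{760133}$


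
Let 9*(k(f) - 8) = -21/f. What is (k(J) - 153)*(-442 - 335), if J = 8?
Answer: 903133/8 ≈ 1.1289e+5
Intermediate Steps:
k(f) = 8 - 7/(3*f) (k(f) = 8 + (-21/f)/9 = 8 - 7/(3*f))
(k(J) - 153)*(-442 - 335) = ((8 - 7/3/8) - 153)*(-442 - 335) = ((8 - 7/3*⅛) - 153)*(-777) = ((8 - 7/24) - 153)*(-777) = (185/24 - 153)*(-777) = -3487/24*(-777) = 903133/8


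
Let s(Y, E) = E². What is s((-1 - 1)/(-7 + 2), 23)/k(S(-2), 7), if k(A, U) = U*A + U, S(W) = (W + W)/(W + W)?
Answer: 529/14 ≈ 37.786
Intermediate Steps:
S(W) = 1 (S(W) = (2*W)/((2*W)) = (2*W)*(1/(2*W)) = 1)
k(A, U) = U + A*U (k(A, U) = A*U + U = U + A*U)
s((-1 - 1)/(-7 + 2), 23)/k(S(-2), 7) = 23²/((7*(1 + 1))) = 529/((7*2)) = 529/14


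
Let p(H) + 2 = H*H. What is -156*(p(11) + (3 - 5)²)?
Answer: -19188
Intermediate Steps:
p(H) = -2 + H² (p(H) = -2 + H*H = -2 + H²)
-156*(p(11) + (3 - 5)²) = -156*((-2 + 11²) + (3 - 5)²) = -156*((-2 + 121) + (-2)²) = -156*(119 + 4) = -156*123 = -19188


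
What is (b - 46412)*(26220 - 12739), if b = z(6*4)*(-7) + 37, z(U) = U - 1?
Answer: -627351816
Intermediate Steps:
z(U) = -1 + U
b = -124 (b = (-1 + 6*4)*(-7) + 37 = (-1 + 24)*(-7) + 37 = 23*(-7) + 37 = -161 + 37 = -124)
(b - 46412)*(26220 - 12739) = (-124 - 46412)*(26220 - 12739) = -46536*13481 = -627351816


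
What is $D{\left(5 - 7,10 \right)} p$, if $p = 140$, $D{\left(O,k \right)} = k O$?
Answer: $-2800$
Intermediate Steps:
$D{\left(O,k \right)} = O k$
$D{\left(5 - 7,10 \right)} p = \left(5 - 7\right) 10 \cdot 140 = \left(-2\right) 10 \cdot 140 = \left(-20\right) 140 = -2800$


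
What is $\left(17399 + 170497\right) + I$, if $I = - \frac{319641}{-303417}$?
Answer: $\frac{19003720091}{101139} \approx 1.879 \cdot 10^{5}$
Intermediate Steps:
$I = \frac{106547}{101139}$ ($I = \left(-319641\right) \left(- \frac{1}{303417}\right) = \frac{106547}{101139} \approx 1.0535$)
$\left(17399 + 170497\right) + I = \left(17399 + 170497\right) + \frac{106547}{101139} = 187896 + \frac{106547}{101139} = \frac{19003720091}{101139}$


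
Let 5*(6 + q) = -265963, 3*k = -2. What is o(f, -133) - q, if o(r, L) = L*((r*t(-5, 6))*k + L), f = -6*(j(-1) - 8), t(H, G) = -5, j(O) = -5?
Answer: 181538/5 ≈ 36308.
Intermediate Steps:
k = -⅔ (k = (⅓)*(-2) = -⅔ ≈ -0.66667)
q = -265993/5 (q = -6 + (⅕)*(-265963) = -6 - 265963/5 = -265993/5 ≈ -53199.)
f = 78 (f = -6*(-5 - 8) = -6*(-13) = 78)
o(r, L) = L*(L + 10*r/3) (o(r, L) = L*((r*(-5))*(-⅔) + L) = L*(-5*r*(-⅔) + L) = L*(10*r/3 + L) = L*(L + 10*r/3))
o(f, -133) - q = (⅓)*(-133)*(3*(-133) + 10*78) - 1*(-265993/5) = (⅓)*(-133)*(-399 + 780) + 265993/5 = (⅓)*(-133)*381 + 265993/5 = -16891 + 265993/5 = 181538/5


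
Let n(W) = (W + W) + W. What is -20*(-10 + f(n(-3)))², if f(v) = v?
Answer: -7220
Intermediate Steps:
n(W) = 3*W (n(W) = 2*W + W = 3*W)
-20*(-10 + f(n(-3)))² = -20*(-10 + 3*(-3))² = -20*(-10 - 9)² = -20*(-19)² = -20*361 = -7220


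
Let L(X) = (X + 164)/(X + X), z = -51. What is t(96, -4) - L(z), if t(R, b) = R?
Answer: 9905/102 ≈ 97.108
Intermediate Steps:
L(X) = (164 + X)/(2*X) (L(X) = (164 + X)/((2*X)) = (164 + X)*(1/(2*X)) = (164 + X)/(2*X))
t(96, -4) - L(z) = 96 - (164 - 51)/(2*(-51)) = 96 - (-1)*113/(2*51) = 96 - 1*(-113/102) = 96 + 113/102 = 9905/102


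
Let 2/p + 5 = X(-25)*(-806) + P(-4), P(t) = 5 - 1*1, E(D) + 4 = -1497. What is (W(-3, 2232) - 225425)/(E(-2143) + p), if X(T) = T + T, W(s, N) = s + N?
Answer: 8994575604/60488797 ≈ 148.70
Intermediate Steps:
E(D) = -1501 (E(D) = -4 - 1497 = -1501)
P(t) = 4 (P(t) = 5 - 1 = 4)
W(s, N) = N + s
X(T) = 2*T
p = 2/40299 (p = 2/(-5 + ((2*(-25))*(-806) + 4)) = 2/(-5 + (-50*(-806) + 4)) = 2/(-5 + (40300 + 4)) = 2/(-5 + 40304) = 2/40299 ≈ 4.9629e-5)
(W(-3, 2232) - 225425)/(E(-2143) + p) = ((2232 - 3) - 225425)/(-1501 + 2/40299) = (2229 - 225425)/(-60488797/40299) = -223196*(-40299/60488797) = 8994575604/60488797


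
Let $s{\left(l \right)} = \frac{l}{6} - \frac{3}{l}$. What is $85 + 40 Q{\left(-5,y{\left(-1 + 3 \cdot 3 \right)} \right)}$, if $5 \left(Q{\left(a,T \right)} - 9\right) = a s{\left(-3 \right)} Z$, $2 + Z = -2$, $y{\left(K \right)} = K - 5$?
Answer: $525$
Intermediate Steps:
$s{\left(l \right)} = - \frac{3}{l} + \frac{l}{6}$ ($s{\left(l \right)} = l \frac{1}{6} - \frac{3}{l} = \frac{l}{6} - \frac{3}{l} = - \frac{3}{l} + \frac{l}{6}$)
$y{\left(K \right)} = -5 + K$
$Z = -4$ ($Z = -2 - 2 = -4$)
$Q{\left(a,T \right)} = 9 - \frac{2 a}{5}$ ($Q{\left(a,T \right)} = 9 + \frac{a \left(- \frac{3}{-3} + \frac{1}{6} \left(-3\right)\right) \left(-4\right)}{5} = 9 + \frac{a \left(\left(-3\right) \left(- \frac{1}{3}\right) - \frac{1}{2}\right) \left(-4\right)}{5} = 9 + \frac{a \left(1 - \frac{1}{2}\right) \left(-4\right)}{5} = 9 + \frac{a \frac{1}{2} \left(-4\right)}{5} = 9 + \frac{\frac{a}{2} \left(-4\right)}{5} = 9 + \frac{\left(-2\right) a}{5} = 9 - \frac{2 a}{5}$)
$85 + 40 Q{\left(-5,y{\left(-1 + 3 \cdot 3 \right)} \right)} = 85 + 40 \left(9 - -2\right) = 85 + 40 \left(9 + 2\right) = 85 + 40 \cdot 11 = 85 + 440 = 525$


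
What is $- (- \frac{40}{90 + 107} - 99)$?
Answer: $\frac{19543}{197} \approx 99.203$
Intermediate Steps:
$- (- \frac{40}{90 + 107} - 99) = - (- \frac{40}{197} + \left(-174 + 75\right)) = - (\left(-40\right) \frac{1}{197} - 99) = - (- \frac{40}{197} - 99) = \left(-1\right) \left(- \frac{19543}{197}\right) = \frac{19543}{197}$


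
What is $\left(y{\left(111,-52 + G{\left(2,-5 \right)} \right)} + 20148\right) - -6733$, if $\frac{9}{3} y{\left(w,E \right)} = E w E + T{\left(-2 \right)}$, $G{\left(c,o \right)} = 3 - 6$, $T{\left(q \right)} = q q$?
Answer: $\frac{416422}{3} \approx 1.3881 \cdot 10^{5}$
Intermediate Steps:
$T{\left(q \right)} = q^{2}$
$G{\left(c,o \right)} = -3$ ($G{\left(c,o \right)} = 3 - 6 = -3$)
$y{\left(w,E \right)} = \frac{4}{3} + \frac{w E^{2}}{3}$ ($y{\left(w,E \right)} = \frac{E w E + \left(-2\right)^{2}}{3} = \frac{w E^{2} + 4}{3} = \frac{4 + w E^{2}}{3} = \frac{4}{3} + \frac{w E^{2}}{3}$)
$\left(y{\left(111,-52 + G{\left(2,-5 \right)} \right)} + 20148\right) - -6733 = \left(\left(\frac{4}{3} + \frac{1}{3} \cdot 111 \left(-52 - 3\right)^{2}\right) + 20148\right) - -6733 = \left(\left(\frac{4}{3} + \frac{1}{3} \cdot 111 \left(-55\right)^{2}\right) + 20148\right) + 6733 = \left(\left(\frac{4}{3} + \frac{1}{3} \cdot 111 \cdot 3025\right) + 20148\right) + 6733 = \left(\left(\frac{4}{3} + 111925\right) + 20148\right) + 6733 = \left(\frac{335779}{3} + 20148\right) + 6733 = \frac{396223}{3} + 6733 = \frac{416422}{3}$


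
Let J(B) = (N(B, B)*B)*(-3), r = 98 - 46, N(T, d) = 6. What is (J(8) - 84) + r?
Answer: -176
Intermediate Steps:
r = 52
J(B) = -18*B (J(B) = (6*B)*(-3) = -18*B)
(J(8) - 84) + r = (-18*8 - 84) + 52 = (-144 - 84) + 52 = -228 + 52 = -176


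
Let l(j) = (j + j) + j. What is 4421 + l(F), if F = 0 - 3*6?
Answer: 4367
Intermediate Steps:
F = -18 (F = 0 - 18 = -18)
l(j) = 3*j (l(j) = 2*j + j = 3*j)
4421 + l(F) = 4421 + 3*(-18) = 4421 - 54 = 4367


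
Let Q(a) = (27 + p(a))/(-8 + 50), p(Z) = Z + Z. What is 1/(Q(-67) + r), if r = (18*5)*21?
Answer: 42/79273 ≈ 0.00052981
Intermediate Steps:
p(Z) = 2*Z
Q(a) = 9/14 + a/21 (Q(a) = (27 + 2*a)/(-8 + 50) = (27 + 2*a)/42 = (27 + 2*a)*(1/42) = 9/14 + a/21)
r = 1890 (r = 90*21 = 1890)
1/(Q(-67) + r) = 1/((9/14 + (1/21)*(-67)) + 1890) = 1/((9/14 - 67/21) + 1890) = 1/(-107/42 + 1890) = 1/(79273/42) = 42/79273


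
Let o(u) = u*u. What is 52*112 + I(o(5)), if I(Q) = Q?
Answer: 5849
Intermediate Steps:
o(u) = u**2
52*112 + I(o(5)) = 52*112 + 5**2 = 5824 + 25 = 5849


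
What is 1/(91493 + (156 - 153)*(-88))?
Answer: 1/91229 ≈ 1.0961e-5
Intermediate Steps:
1/(91493 + (156 - 153)*(-88)) = 1/(91493 + 3*(-88)) = 1/(91493 - 264) = 1/91229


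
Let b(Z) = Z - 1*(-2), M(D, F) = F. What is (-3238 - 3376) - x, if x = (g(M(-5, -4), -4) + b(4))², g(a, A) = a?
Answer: -6618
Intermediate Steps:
b(Z) = 2 + Z (b(Z) = Z + 2 = 2 + Z)
x = 4 (x = (-4 + (2 + 4))² = (-4 + 6)² = 2² = 4)
(-3238 - 3376) - x = (-3238 - 3376) - 1*4 = -6614 - 4 = -6618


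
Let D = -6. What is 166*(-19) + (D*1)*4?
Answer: -3178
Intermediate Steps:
166*(-19) + (D*1)*4 = 166*(-19) - 6*1*4 = -3154 - 6*4 = -3154 - 24 = -3178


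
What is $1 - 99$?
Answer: $-98$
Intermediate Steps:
$1 - 99 = -98$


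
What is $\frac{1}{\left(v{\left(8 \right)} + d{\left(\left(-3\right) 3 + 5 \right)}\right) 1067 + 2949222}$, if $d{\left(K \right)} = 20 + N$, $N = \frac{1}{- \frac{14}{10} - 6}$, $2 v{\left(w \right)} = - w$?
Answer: $\frac{37}{109747543} \approx 3.3714 \cdot 10^{-7}$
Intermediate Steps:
$v{\left(w \right)} = - \frac{w}{2}$ ($v{\left(w \right)} = \frac{\left(-1\right) w}{2} = - \frac{w}{2}$)
$N = - \frac{5}{37}$ ($N = \frac{1}{\left(-14\right) \frac{1}{10} - 6} = \frac{1}{- \frac{7}{5} - 6} = \frac{1}{- \frac{37}{5}} = - \frac{5}{37} \approx -0.13514$)
$d{\left(K \right)} = \frac{735}{37}$ ($d{\left(K \right)} = 20 - \frac{5}{37} = \frac{735}{37}$)
$\frac{1}{\left(v{\left(8 \right)} + d{\left(\left(-3\right) 3 + 5 \right)}\right) 1067 + 2949222} = \frac{1}{\left(\left(- \frac{1}{2}\right) 8 + \frac{735}{37}\right) 1067 + 2949222} = \frac{1}{\left(-4 + \frac{735}{37}\right) 1067 + 2949222} = \frac{1}{\frac{587}{37} \cdot 1067 + 2949222} = \frac{1}{\frac{626329}{37} + 2949222} = \frac{1}{\frac{109747543}{37}} = \frac{37}{109747543}$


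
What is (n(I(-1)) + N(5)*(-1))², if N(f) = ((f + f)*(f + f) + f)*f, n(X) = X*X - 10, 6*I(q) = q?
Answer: 370909081/1296 ≈ 2.8620e+5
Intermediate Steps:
I(q) = q/6
n(X) = -10 + X² (n(X) = X² - 10 = -10 + X²)
N(f) = f*(f + 4*f²) (N(f) = ((2*f)*(2*f) + f)*f = (4*f² + f)*f = (f + 4*f²)*f = f*(f + 4*f²))
(n(I(-1)) + N(5)*(-1))² = ((-10 + ((⅙)*(-1))²) + (5²*(1 + 4*5))*(-1))² = ((-10 + (-⅙)²) + (25*(1 + 20))*(-1))² = ((-10 + 1/36) + (25*21)*(-1))² = (-359/36 + 525*(-1))² = (-359/36 - 525)² = (-19259/36)² = 370909081/1296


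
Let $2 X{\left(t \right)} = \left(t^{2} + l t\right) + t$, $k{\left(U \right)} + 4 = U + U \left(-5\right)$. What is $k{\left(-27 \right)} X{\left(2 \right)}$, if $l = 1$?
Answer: $416$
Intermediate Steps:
$k{\left(U \right)} = -4 - 4 U$ ($k{\left(U \right)} = -4 + \left(U + U \left(-5\right)\right) = -4 + \left(U - 5 U\right) = -4 - 4 U$)
$X{\left(t \right)} = t + \frac{t^{2}}{2}$ ($X{\left(t \right)} = \frac{\left(t^{2} + 1 t\right) + t}{2} = \frac{\left(t^{2} + t\right) + t}{2} = \frac{\left(t + t^{2}\right) + t}{2} = \frac{t^{2} + 2 t}{2} = t + \frac{t^{2}}{2}$)
$k{\left(-27 \right)} X{\left(2 \right)} = \left(-4 - -108\right) \frac{1}{2} \cdot 2 \left(2 + 2\right) = \left(-4 + 108\right) \frac{1}{2} \cdot 2 \cdot 4 = 104 \cdot 4 = 416$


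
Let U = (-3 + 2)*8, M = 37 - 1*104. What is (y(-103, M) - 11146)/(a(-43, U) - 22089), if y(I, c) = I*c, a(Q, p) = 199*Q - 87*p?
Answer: 849/5990 ≈ 0.14174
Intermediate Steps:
M = -67 (M = 37 - 104 = -67)
U = -8 (U = -1*8 = -8)
a(Q, p) = -87*p + 199*Q
(y(-103, M) - 11146)/(a(-43, U) - 22089) = (-103*(-67) - 11146)/((-87*(-8) + 199*(-43)) - 22089) = (6901 - 11146)/((696 - 8557) - 22089) = -4245/(-7861 - 22089) = -4245/(-29950) = -4245*(-1/29950) = 849/5990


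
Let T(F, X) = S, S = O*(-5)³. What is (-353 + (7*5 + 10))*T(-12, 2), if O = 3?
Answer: 115500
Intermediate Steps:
S = -375 (S = 3*(-5)³ = 3*(-125) = -375)
T(F, X) = -375
(-353 + (7*5 + 10))*T(-12, 2) = (-353 + (7*5 + 10))*(-375) = (-353 + (35 + 10))*(-375) = (-353 + 45)*(-375) = -308*(-375) = 115500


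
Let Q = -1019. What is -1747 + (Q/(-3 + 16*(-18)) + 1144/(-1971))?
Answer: -333445174/191187 ≈ -1744.1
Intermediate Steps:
-1747 + (Q/(-3 + 16*(-18)) + 1144/(-1971)) = -1747 + (-1019/(-3 + 16*(-18)) + 1144/(-1971)) = -1747 + (-1019/(-3 - 288) + 1144*(-1/1971)) = -1747 + (-1019/(-291) - 1144/1971) = -1747 + (-1019*(-1/291) - 1144/1971) = -1747 + (1019/291 - 1144/1971) = -1747 + 558515/191187 = -333445174/191187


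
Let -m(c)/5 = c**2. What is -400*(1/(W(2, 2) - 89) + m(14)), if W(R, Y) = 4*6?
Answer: 5096080/13 ≈ 3.9201e+5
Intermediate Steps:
W(R, Y) = 24
m(c) = -5*c**2
-400*(1/(W(2, 2) - 89) + m(14)) = -400*(1/(24 - 89) - 5*14**2) = -400*(1/(-65) - 5*196) = -400*(-1/65 - 980) = -400*(-63701/65) = 5096080/13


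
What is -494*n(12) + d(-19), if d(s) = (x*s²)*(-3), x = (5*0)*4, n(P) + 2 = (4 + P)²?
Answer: -125476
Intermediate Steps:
n(P) = -2 + (4 + P)²
x = 0 (x = 0*4 = 0)
d(s) = 0 (d(s) = (0*s²)*(-3) = 0*(-3) = 0)
-494*n(12) + d(-19) = -494*(-2 + (4 + 12)²) + 0 = -494*(-2 + 16²) + 0 = -494*(-2 + 256) + 0 = -494*254 + 0 = -125476 + 0 = -125476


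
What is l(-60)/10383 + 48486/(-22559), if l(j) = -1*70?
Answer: -505009268/234230097 ≈ -2.1560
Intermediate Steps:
l(j) = -70
l(-60)/10383 + 48486/(-22559) = -70/10383 + 48486/(-22559) = -70*1/10383 + 48486*(-1/22559) = -70/10383 - 48486/22559 = -505009268/234230097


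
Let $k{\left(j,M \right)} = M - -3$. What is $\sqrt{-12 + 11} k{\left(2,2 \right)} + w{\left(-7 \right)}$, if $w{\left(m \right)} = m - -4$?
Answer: $-3 + 5 i \approx -3.0 + 5.0 i$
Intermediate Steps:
$k{\left(j,M \right)} = 3 + M$ ($k{\left(j,M \right)} = M + 3 = 3 + M$)
$w{\left(m \right)} = 4 + m$ ($w{\left(m \right)} = m + 4 = 4 + m$)
$\sqrt{-12 + 11} k{\left(2,2 \right)} + w{\left(-7 \right)} = \sqrt{-12 + 11} \left(3 + 2\right) + \left(4 - 7\right) = \sqrt{-1} \cdot 5 - 3 = i 5 - 3 = 5 i - 3 = -3 + 5 i$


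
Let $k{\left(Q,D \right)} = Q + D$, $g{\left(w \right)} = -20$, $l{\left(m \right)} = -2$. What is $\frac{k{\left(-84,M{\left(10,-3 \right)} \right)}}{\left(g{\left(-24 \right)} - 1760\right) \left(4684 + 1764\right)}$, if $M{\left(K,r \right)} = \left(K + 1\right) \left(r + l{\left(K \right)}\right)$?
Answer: $\frac{139}{11477440} \approx 1.2111 \cdot 10^{-5}$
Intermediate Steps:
$M{\left(K,r \right)} = \left(1 + K\right) \left(-2 + r\right)$ ($M{\left(K,r \right)} = \left(K + 1\right) \left(r - 2\right) = \left(1 + K\right) \left(-2 + r\right)$)
$k{\left(Q,D \right)} = D + Q$
$\frac{k{\left(-84,M{\left(10,-3 \right)} \right)}}{\left(g{\left(-24 \right)} - 1760\right) \left(4684 + 1764\right)} = \frac{\left(-2 - 3 - 20 + 10 \left(-3\right)\right) - 84}{\left(-20 - 1760\right) \left(4684 + 1764\right)} = \frac{\left(-2 - 3 - 20 - 30\right) - 84}{\left(-1780\right) 6448} = \frac{-55 - 84}{-11477440} = \left(-139\right) \left(- \frac{1}{11477440}\right) = \frac{139}{11477440}$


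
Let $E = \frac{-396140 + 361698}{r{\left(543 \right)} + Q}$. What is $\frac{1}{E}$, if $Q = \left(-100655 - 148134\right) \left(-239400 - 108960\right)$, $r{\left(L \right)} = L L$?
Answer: $- \frac{86668430889}{34442} \approx -2.5164 \cdot 10^{6}$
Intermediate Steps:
$r{\left(L \right)} = L^{2}$
$Q = 86668136040$ ($Q = \left(-248789\right) \left(-348360\right) = 86668136040$)
$E = - \frac{34442}{86668430889}$ ($E = \frac{-396140 + 361698}{543^{2} + 86668136040} = - \frac{34442}{294849 + 86668136040} = - \frac{34442}{86668430889} \approx -3.974 \cdot 10^{-7}$)
$\frac{1}{E} = \frac{1}{- \frac{34442}{86668430889}} = - \frac{86668430889}{34442}$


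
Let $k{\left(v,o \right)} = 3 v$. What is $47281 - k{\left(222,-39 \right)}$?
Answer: $46615$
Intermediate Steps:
$47281 - k{\left(222,-39 \right)} = 47281 - 3 \cdot 222 = 47281 - 666 = 46615$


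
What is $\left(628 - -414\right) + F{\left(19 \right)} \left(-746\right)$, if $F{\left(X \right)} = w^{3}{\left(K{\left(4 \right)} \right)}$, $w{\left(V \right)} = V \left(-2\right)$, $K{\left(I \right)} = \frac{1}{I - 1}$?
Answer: $\frac{34102}{27} \approx 1263.0$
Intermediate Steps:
$K{\left(I \right)} = \frac{1}{-1 + I}$
$w{\left(V \right)} = - 2 V$
$F{\left(X \right)} = - \frac{8}{27}$ ($F{\left(X \right)} = \left(- \frac{2}{-1 + 4}\right)^{3} = \left(- \frac{2}{3}\right)^{3} = - \frac{8}{27}$)
$\left(628 - -414\right) + F{\left(19 \right)} \left(-746\right) = \left(628 - -414\right) - - \frac{5968}{27} = \left(628 + 414\right) + \frac{5968}{27} = 1042 + \frac{5968}{27} = \frac{34102}{27}$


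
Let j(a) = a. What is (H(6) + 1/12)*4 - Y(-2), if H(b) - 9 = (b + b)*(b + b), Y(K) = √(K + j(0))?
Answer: 1837/3 - I*√2 ≈ 612.33 - 1.4142*I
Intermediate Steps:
Y(K) = √K (Y(K) = √(K + 0) = √K)
H(b) = 9 + 4*b² (H(b) = 9 + (b + b)*(b + b) = 9 + (2*b)*(2*b) = 9 + 4*b²)
(H(6) + 1/12)*4 - Y(-2) = ((9 + 4*6²) + 1/12)*4 - √(-2) = ((9 + 4*36) + 1/12)*4 - I*√2 = ((9 + 144) + 1/12)*4 - I*√2 = (153 + 1/12)*4 - I*√2 = (1837/12)*4 - I*√2 = 1837/3 - I*√2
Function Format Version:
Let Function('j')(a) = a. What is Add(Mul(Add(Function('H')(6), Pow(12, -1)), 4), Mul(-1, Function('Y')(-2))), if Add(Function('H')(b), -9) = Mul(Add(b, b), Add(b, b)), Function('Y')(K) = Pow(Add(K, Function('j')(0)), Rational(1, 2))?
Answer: Add(Rational(1837, 3), Mul(-1, I, Pow(2, Rational(1, 2)))) ≈ Add(612.33, Mul(-1.4142, I))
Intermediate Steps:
Function('Y')(K) = Pow(K, Rational(1, 2)) (Function('Y')(K) = Pow(Add(K, 0), Rational(1, 2)) = Pow(K, Rational(1, 2)))
Function('H')(b) = Add(9, Mul(4, Pow(b, 2))) (Function('H')(b) = Add(9, Mul(Add(b, b), Add(b, b))) = Add(9, Mul(Mul(2, b), Mul(2, b))) = Add(9, Mul(4, Pow(b, 2))))
Add(Mul(Add(Function('H')(6), Pow(12, -1)), 4), Mul(-1, Function('Y')(-2))) = Add(Mul(Add(Add(9, Mul(4, Pow(6, 2))), Pow(12, -1)), 4), Mul(-1, Pow(-2, Rational(1, 2)))) = Add(Mul(Add(Add(9, Mul(4, 36)), Rational(1, 12)), 4), Mul(-1, Mul(I, Pow(2, Rational(1, 2))))) = Add(Mul(Add(Add(9, 144), Rational(1, 12)), 4), Mul(-1, I, Pow(2, Rational(1, 2)))) = Add(Mul(Add(153, Rational(1, 12)), 4), Mul(-1, I, Pow(2, Rational(1, 2)))) = Add(Mul(Rational(1837, 12), 4), Mul(-1, I, Pow(2, Rational(1, 2)))) = Add(Rational(1837, 3), Mul(-1, I, Pow(2, Rational(1, 2))))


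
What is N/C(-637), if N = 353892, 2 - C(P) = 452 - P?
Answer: -353892/1087 ≈ -325.57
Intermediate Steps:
C(P) = -450 + P (C(P) = 2 - (452 - P) = 2 + (-452 + P) = -450 + P)
N/C(-637) = 353892/(-450 - 637) = 353892/(-1087) = 353892*(-1/1087) = -353892/1087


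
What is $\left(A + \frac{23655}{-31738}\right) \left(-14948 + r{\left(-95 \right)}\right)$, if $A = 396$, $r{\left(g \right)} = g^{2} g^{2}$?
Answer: $\frac{1021577423644461}{31738} \approx 3.2188 \cdot 10^{10}$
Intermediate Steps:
$r{\left(g \right)} = g^{4}$
$\left(A + \frac{23655}{-31738}\right) \left(-14948 + r{\left(-95 \right)}\right) = \left(396 + \frac{23655}{-31738}\right) \left(-14948 + \left(-95\right)^{4}\right) = \left(396 + 23655 \left(- \frac{1}{31738}\right)\right) \left(-14948 + 81450625\right) = \left(396 - \frac{23655}{31738}\right) 81435677 = \frac{12544593}{31738} \cdot 81435677 = \frac{1021577423644461}{31738}$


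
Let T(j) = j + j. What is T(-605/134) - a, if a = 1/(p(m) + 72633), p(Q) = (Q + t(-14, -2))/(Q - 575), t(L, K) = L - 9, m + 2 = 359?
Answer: -4789689453/530427610 ≈ -9.0299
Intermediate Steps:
m = 357 (m = -2 + 359 = 357)
t(L, K) = -9 + L
p(Q) = (-23 + Q)/(-575 + Q) (p(Q) = (Q + (-9 - 14))/(Q - 575) = (Q - 23)/(-575 + Q) = (-23 + Q)/(-575 + Q))
a = 109/7916830 (a = 1/((-23 + 357)/(-575 + 357) + 72633) = 1/(334/(-218) + 72633) = 1/(-1/218*334 + 72633) = 1/(-167/109 + 72633) = 1/(7916830/109) = 109/7916830 ≈ 1.3768e-5)
T(j) = 2*j
T(-605/134) - a = 2*(-605/134) - 1*109/7916830 = 2*(-605*1/134) - 109/7916830 = 2*(-605/134) - 109/7916830 = -605/67 - 109/7916830 = -4789689453/530427610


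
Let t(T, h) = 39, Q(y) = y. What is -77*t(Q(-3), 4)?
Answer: -3003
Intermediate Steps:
-77*t(Q(-3), 4) = -77*39 = -3003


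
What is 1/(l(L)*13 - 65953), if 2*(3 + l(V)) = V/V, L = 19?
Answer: -2/131971 ≈ -1.5155e-5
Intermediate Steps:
l(V) = -5/2 (l(V) = -3 + (V/V)/2 = -3 + (1/2)*1 = -3 + 1/2 = -5/2)
1/(l(L)*13 - 65953) = 1/(-5/2*13 - 65953) = 1/(-65/2 - 65953) = 1/(-131971/2) = -2/131971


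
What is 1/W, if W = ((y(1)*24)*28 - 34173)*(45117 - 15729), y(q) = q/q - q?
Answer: -1/1004276124 ≈ -9.9574e-10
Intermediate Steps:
y(q) = 1 - q
W = -1004276124 (W = (((1 - 1*1)*24)*28 - 34173)*(45117 - 15729) = (((1 - 1)*24)*28 - 34173)*29388 = ((0*24)*28 - 34173)*29388 = (0*28 - 34173)*29388 = (0 - 34173)*29388 = -34173*29388 = -1004276124)
1/W = 1/(-1004276124) = -1/1004276124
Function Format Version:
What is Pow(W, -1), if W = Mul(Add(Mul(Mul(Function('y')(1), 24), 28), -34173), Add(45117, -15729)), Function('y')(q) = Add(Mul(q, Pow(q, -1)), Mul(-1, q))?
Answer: Rational(-1, 1004276124) ≈ -9.9574e-10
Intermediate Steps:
Function('y')(q) = Add(1, Mul(-1, q))
W = -1004276124 (W = Mul(Add(Mul(Mul(Add(1, Mul(-1, 1)), 24), 28), -34173), Add(45117, -15729)) = Mul(Add(Mul(Mul(Add(1, -1), 24), 28), -34173), 29388) = Mul(Add(Mul(Mul(0, 24), 28), -34173), 29388) = Mul(Add(Mul(0, 28), -34173), 29388) = Mul(Add(0, -34173), 29388) = Mul(-34173, 29388) = -1004276124)
Pow(W, -1) = Pow(-1004276124, -1) = Rational(-1, 1004276124)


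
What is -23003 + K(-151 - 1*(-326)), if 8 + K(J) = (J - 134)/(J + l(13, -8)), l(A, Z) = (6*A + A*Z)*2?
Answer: -69032/3 ≈ -23011.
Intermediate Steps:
l(A, Z) = 12*A + 2*A*Z
K(J) = -8 + (-134 + J)/(-52 + J) (K(J) = -8 + (J - 134)/(J + 2*13*(6 - 8)) = -8 + (-134 + J)/(J + 2*13*(-2)) = -8 + (-134 + J)/(J - 52) = -8 + (-134 + J)/(-52 + J))
-23003 + K(-151 - 1*(-326)) = -23003 + (282 - 7*(-151 - 1*(-326)))/(-52 + (-151 - 1*(-326))) = -23003 + (282 - 7*(-151 + 326))/(-52 + (-151 + 326)) = -23003 + (282 - 7*175)/(-52 + 175) = -23003 + (282 - 1225)/123 = -23003 + (1/123)*(-943) = -23003 - 23/3 = -69032/3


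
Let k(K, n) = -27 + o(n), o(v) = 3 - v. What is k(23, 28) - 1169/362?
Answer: -19993/362 ≈ -55.229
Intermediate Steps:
k(K, n) = -24 - n (k(K, n) = -27 + (3 - n) = -24 - n)
k(23, 28) - 1169/362 = (-24 - 1*28) - 1169/362 = (-24 - 28) - 1169*1/362 = -52 - 1169/362 = -19993/362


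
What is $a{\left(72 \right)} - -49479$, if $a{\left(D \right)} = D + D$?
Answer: $49623$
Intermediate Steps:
$a{\left(D \right)} = 2 D$
$a{\left(72 \right)} - -49479 = 2 \cdot 72 - -49479 = 144 + 49479 = 49623$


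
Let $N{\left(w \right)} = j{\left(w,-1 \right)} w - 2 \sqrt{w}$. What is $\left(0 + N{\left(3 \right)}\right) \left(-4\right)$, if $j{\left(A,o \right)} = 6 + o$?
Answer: $-60 + 8 \sqrt{3} \approx -46.144$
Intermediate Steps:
$N{\left(w \right)} = - 2 \sqrt{w} + 5 w$ ($N{\left(w \right)} = \left(6 - 1\right) w - 2 \sqrt{w} = 5 w - 2 \sqrt{w} = - 2 \sqrt{w} + 5 w$)
$\left(0 + N{\left(3 \right)}\right) \left(-4\right) = \left(0 + \left(- 2 \sqrt{3} + 5 \cdot 3\right)\right) \left(-4\right) = \left(0 + \left(- 2 \sqrt{3} + 15\right)\right) \left(-4\right) = \left(0 + \left(15 - 2 \sqrt{3}\right)\right) \left(-4\right) = \left(15 - 2 \sqrt{3}\right) \left(-4\right) = -60 + 8 \sqrt{3}$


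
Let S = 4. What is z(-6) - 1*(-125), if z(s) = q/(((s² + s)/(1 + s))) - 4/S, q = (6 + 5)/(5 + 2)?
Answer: 5197/42 ≈ 123.74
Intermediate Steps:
q = 11/7 ≈ 1.5714
z(s) = -1 + 11*(1 + s)/(7*(s + s²)) (z(s) = 11/(7*(((s² + s)/(1 + s)))) - 4/4 = 11/(7*(((s + s²)/(1 + s)))) - 4*¼ = 11/(7*(((s + s²)/(1 + s)))) - 1 = 11*((1 + s)/(s + s²))/7 - 1 = 11*(1 + s)/(7*(s + s²)) - 1 = -1 + 11*(1 + s)/(7*(s + s²)))
z(-6) - 1*(-125) = (11/7 - 1*(-6))/(-6) - 1*(-125) = -(11/7 + 6)/6 + 125 = -⅙*53/7 + 125 = -53/42 + 125 = 5197/42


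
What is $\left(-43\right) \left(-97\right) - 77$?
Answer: $4094$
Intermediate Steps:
$\left(-43\right) \left(-97\right) - 77 = 4171 - 77 = 4094$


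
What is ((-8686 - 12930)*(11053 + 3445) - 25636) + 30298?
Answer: -313384106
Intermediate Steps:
((-8686 - 12930)*(11053 + 3445) - 25636) + 30298 = (-21616*14498 - 25636) + 30298 = (-313388768 - 25636) + 30298 = -313414404 + 30298 = -313384106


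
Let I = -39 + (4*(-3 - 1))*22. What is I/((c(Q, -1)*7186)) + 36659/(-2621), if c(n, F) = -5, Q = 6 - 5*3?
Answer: -1316133059/94172530 ≈ -13.976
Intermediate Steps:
Q = -9 (Q = 6 - 15 = -9)
I = -391 (I = -39 + (4*(-4))*22 = -39 - 16*22 = -39 - 352 = -391)
I/((c(Q, -1)*7186)) + 36659/(-2621) = -391/((-5*7186)) + 36659/(-2621) = -391/(-35930) + 36659*(-1/2621) = -391*(-1/35930) - 36659/2621 = 391/35930 - 36659/2621 = -1316133059/94172530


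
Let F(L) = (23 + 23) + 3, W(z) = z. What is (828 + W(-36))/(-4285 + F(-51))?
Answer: -66/353 ≈ -0.18697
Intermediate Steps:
F(L) = 49 (F(L) = 46 + 3 = 49)
(828 + W(-36))/(-4285 + F(-51)) = (828 - 36)/(-4285 + 49) = 792/(-4236) = 792*(-1/4236) = -66/353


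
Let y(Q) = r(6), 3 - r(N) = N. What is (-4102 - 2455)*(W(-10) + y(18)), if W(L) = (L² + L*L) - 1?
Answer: -1285172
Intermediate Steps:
r(N) = 3 - N
y(Q) = -3 (y(Q) = 3 - 1*6 = 3 - 6 = -3)
W(L) = -1 + 2*L² (W(L) = (L² + L²) - 1 = 2*L² - 1 = -1 + 2*L²)
(-4102 - 2455)*(W(-10) + y(18)) = (-4102 - 2455)*((-1 + 2*(-10)²) - 3) = -6557*((-1 + 2*100) - 3) = -6557*((-1 + 200) - 3) = -6557*(199 - 3) = -6557*196 = -1285172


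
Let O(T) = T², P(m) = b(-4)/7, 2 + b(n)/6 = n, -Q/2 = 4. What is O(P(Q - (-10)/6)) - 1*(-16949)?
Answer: 831797/49 ≈ 16975.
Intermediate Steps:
Q = -8 (Q = -2*4 = -8)
b(n) = -12 + 6*n
P(m) = -36/7 (P(m) = (-12 + 6*(-4))/7 = (-12 - 24)*(⅐) = -36*⅐ = -36/7)
O(P(Q - (-10)/6)) - 1*(-16949) = (-36/7)² - 1*(-16949) = 1296/49 + 16949 = 831797/49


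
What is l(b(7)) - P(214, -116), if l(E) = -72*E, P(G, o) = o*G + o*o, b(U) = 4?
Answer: 11080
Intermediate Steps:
P(G, o) = o² + G*o (P(G, o) = G*o + o² = o² + G*o)
l(b(7)) - P(214, -116) = -72*4 - (-116)*(214 - 116) = -288 - (-116)*98 = -288 - 1*(-11368) = -288 + 11368 = 11080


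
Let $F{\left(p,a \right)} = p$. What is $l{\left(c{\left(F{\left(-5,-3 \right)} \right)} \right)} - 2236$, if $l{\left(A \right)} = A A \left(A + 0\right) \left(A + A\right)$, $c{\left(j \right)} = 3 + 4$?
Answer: $2566$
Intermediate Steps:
$c{\left(j \right)} = 7$
$l{\left(A \right)} = 2 A^{4}$ ($l{\left(A \right)} = A^{2} A 2 A = A^{2} \cdot 2 A^{2} = 2 A^{4}$)
$l{\left(c{\left(F{\left(-5,-3 \right)} \right)} \right)} - 2236 = 2 \cdot 7^{4} - 2236 = 2 \cdot 2401 - 2236 = 4802 - 2236 = 2566$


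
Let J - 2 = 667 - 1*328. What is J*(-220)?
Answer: -75020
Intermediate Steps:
J = 341 (J = 2 + (667 - 1*328) = 2 + (667 - 328) = 2 + 339 = 341)
J*(-220) = 341*(-220) = -75020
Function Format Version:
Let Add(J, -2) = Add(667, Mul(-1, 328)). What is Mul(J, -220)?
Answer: -75020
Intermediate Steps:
J = 341 (J = Add(2, Add(667, Mul(-1, 328))) = Add(2, Add(667, -328)) = Add(2, 339) = 341)
Mul(J, -220) = Mul(341, -220) = -75020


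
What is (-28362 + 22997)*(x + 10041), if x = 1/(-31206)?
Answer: -1681066122425/31206 ≈ -5.3870e+7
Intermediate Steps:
x = -1/31206 ≈ -3.2045e-5
(-28362 + 22997)*(x + 10041) = (-28362 + 22997)*(-1/31206 + 10041) = -5365*313339445/31206 = -1681066122425/31206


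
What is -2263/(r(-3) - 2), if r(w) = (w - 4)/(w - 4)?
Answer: 2263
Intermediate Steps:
r(w) = 1 (r(w) = (-4 + w)/(-4 + w) = 1)
-2263/(r(-3) - 2) = -2263/(1 - 2) = -2263/(-1) = -1*(-2263) = 2263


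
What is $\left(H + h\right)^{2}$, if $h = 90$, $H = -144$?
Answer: $2916$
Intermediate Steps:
$\left(H + h\right)^{2} = \left(-144 + 90\right)^{2} = \left(-54\right)^{2} = 2916$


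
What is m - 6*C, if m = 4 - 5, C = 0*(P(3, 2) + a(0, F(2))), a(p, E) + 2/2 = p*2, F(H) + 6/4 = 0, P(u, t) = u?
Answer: -1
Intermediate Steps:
F(H) = -3/2 (F(H) = -3/2 + 0 = -3/2)
a(p, E) = -1 + 2*p (a(p, E) = -1 + p*2 = -1 + 2*p)
C = 0 (C = 0*(3 + (-1 + 2*0)) = 0*(3 + (-1 + 0)) = 0*(3 - 1) = 0*2 = 0)
m = -1
m - 6*C = -1 - 6*0 = -1 + 0 = -1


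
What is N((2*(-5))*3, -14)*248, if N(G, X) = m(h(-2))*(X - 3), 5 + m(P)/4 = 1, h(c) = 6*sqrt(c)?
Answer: 67456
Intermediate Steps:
m(P) = -16 (m(P) = -20 + 4*1 = -20 + 4 = -16)
N(G, X) = 48 - 16*X (N(G, X) = -16*(X - 3) = -16*(-3 + X) = 48 - 16*X)
N((2*(-5))*3, -14)*248 = (48 - 16*(-14))*248 = (48 + 224)*248 = 272*248 = 67456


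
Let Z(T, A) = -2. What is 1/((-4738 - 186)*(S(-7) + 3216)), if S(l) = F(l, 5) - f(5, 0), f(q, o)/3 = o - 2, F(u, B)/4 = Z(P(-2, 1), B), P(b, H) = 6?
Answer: -1/15825736 ≈ -6.3188e-8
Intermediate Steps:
F(u, B) = -8 (F(u, B) = 4*(-2) = -8)
f(q, o) = -6 + 3*o (f(q, o) = 3*(o - 2) = 3*(-2 + o) = -6 + 3*o)
S(l) = -2 (S(l) = -8 - (-6 + 3*0) = -8 - (-6 + 0) = -8 - 1*(-6) = -8 + 6 = -2)
1/((-4738 - 186)*(S(-7) + 3216)) = 1/((-4738 - 186)*(-2 + 3216)) = 1/(-4924*3214) = 1/(-15825736) = -1/15825736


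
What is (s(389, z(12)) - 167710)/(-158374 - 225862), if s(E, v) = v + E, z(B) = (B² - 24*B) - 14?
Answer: 167479/384236 ≈ 0.43588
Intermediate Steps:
z(B) = -14 + B² - 24*B
s(E, v) = E + v
(s(389, z(12)) - 167710)/(-158374 - 225862) = ((389 + (-14 + 12² - 24*12)) - 167710)/(-158374 - 225862) = ((389 + (-14 + 144 - 288)) - 167710)/(-384236) = ((389 - 158) - 167710)*(-1/384236) = (231 - 167710)*(-1/384236) = -167479*(-1/384236) = 167479/384236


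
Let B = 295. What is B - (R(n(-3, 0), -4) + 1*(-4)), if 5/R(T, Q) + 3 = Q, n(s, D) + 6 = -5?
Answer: 2098/7 ≈ 299.71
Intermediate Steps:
n(s, D) = -11 (n(s, D) = -6 - 5 = -11)
R(T, Q) = 5/(-3 + Q)
B - (R(n(-3, 0), -4) + 1*(-4)) = 295 - (5/(-3 - 4) + 1*(-4)) = 295 - (5/(-7) - 4) = 295 - (5*(-1/7) - 4) = 295 - (-5/7 - 4) = 295 - 1*(-33/7) = 295 + 33/7 = 2098/7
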